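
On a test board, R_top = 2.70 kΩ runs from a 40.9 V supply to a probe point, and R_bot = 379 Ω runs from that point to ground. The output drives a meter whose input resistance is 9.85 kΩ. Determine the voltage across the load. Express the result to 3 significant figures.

The load sits in parallel with R_bot: R_bot‖R_L = (379 × 9850) / (379 + 9850) = 365.0 Ω.
V_out = 40.9 × 365.0 / (2700 + 365.0) = 40.9 × 365.0/3065 = 4.87 V.

V_out ≈ 4.87 V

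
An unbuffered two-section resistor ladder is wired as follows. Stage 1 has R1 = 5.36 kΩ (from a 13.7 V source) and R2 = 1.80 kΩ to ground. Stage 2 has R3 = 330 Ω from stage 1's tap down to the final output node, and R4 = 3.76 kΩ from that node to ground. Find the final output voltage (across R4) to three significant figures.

V_out ≈ 2.38 V

Stage 2 presents R3+R4 = 4090 Ω as a load on stage 1's tap.
Stage 1's lower leg becomes R2‖(R3+R4) = 1250 Ω, so V_mid = 13.7 × 1250/6610 = 2.591 V.
Stage 2 is itself unloaded: V_out = V_mid × R4/(R3+R4) = 2.591 × 3760/4090 = 2.38 V.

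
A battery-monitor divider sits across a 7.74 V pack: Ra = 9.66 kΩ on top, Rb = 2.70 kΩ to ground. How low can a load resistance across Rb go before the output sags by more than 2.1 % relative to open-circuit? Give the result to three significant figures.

R_L(min) ≈ 98.4 kΩ

Output resistance R_th = Ra‖Rb = (9.66 × 2.70)/12.36 = 2.110 kΩ.
The fractional drop is R_th/(R_th + R_L); requiring this ≤ 0.0210 gives R_L ≥ R_th(1/0.0210 − 1) = 2.110 × 46.62 = 98.4 kΩ.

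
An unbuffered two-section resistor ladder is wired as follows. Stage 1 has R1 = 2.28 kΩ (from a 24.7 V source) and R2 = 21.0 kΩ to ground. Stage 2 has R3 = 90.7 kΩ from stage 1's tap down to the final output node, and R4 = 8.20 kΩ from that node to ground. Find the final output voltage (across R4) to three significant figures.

V_out ≈ 1.81 V

Stage 2 presents R3+R4 = 98.90 kΩ as a load on stage 1's tap.
Stage 1's lower leg becomes R2‖(R3+R4) = 17.32 kΩ, so V_mid = 24.7 × 17.32/19.60 = 21.83 V.
Stage 2 is itself unloaded: V_out = V_mid × R4/(R3+R4) = 21.83 × 8.20/98.90 = 1.81 V.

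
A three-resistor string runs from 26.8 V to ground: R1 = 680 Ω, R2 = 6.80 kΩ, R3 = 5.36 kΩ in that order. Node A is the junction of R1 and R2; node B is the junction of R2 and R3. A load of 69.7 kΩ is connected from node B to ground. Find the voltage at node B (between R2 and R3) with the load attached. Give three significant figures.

V ≈ 10.7 V

At node B, R3 is in parallel with the load: R3‖R_L = 4977 Ω.
Below node A the resistance is R2 + (R3‖R_L) = 11780 Ω, so V_A = 26.8 × 11780/12460 = 25.34 V.
Then V_B = V_A × (R3‖R_L)/(R2 + R3‖R_L) = 25.34 × 4977/11780 = 10.7 V.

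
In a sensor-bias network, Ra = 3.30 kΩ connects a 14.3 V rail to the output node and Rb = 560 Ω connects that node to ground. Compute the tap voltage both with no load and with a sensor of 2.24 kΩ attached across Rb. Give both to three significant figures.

Unloaded: 2.07 V; loaded: 1.71 V

Open-circuit: V = 14.3 × 560/(3300 + 560) = 2.07 V.
With the load, Rb becomes Rb‖R_L = 448.0 Ω, so V = 14.3 × 448.0/3748 = 1.71 V.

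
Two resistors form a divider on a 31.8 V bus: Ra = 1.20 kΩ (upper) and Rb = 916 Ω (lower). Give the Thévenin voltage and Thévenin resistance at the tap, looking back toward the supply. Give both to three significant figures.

V_th is the open-circuit tap voltage: 31.8 × 916/(1200 + 916) = 13.8 V.
With the supply zeroed, Ra and Rb appear in parallel from the tap: R_th = Ra‖Rb = (1200 × 916)/2116 = 519 Ω.

V_th = 13.8 V, R_th = 519 Ω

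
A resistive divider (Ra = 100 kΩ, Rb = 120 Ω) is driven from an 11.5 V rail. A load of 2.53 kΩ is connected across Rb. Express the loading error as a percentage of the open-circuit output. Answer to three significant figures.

The divider's output (Thévenin) resistance is Ra‖Rb = 119.9 Ω.
Fractional drop under load = R_th/(R_th + R_L) = 119.9 / (119.9 + 2530) = 0.04523.
So the output falls by 4.52 %.

4.52 %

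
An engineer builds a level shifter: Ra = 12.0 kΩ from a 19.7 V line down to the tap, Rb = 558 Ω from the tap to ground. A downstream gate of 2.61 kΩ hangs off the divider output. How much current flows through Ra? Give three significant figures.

I ≈ 1.58 mA

Rb‖R_L = 459.7 Ω, so the source sees Ra + Rb‖R_L = 12460 Ω.
I = 19.7 V / 12460 Ω = 1.58 mA.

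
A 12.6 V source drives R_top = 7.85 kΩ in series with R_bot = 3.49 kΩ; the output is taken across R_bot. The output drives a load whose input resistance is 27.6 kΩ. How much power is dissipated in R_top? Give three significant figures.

Total resistance from the source is R_top + (R_bot‖R_L) = 10.95 kΩ, so I = 12.6/10.95 kΩ = 1.151 mA.
P = I²·R_top = (1.151 mA)² × 7.85 kΩ = 10.4 mW.

P ≈ 10.4 mW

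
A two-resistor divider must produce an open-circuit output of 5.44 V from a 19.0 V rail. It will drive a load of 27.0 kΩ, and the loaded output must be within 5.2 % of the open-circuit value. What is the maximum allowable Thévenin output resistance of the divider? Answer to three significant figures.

Loading drop = R_th/(R_th + R_L) ≤ 0.0520, so R_th ≤ R_L · ε/(1−ε) = 27.0 kΩ × 0.0520/0.9480 = 1.48 kΩ.
(Any R1, R2 with R2/(R1+R2) = 0.286 and R1‖R2 ≤ 1.48 kΩ will meet the spec.)

R_th ≤ 1.48 kΩ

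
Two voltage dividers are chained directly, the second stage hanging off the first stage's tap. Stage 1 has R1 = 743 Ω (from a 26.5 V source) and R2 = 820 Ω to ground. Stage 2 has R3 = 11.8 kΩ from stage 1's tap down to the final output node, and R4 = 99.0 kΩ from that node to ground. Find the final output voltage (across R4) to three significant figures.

Stage 2 presents R3+R4 = 110800 Ω as a load on stage 1's tap.
Stage 1's lower leg becomes R2‖(R3+R4) = 814.0 Ω, so V_mid = 26.5 × 814.0/1557 = 13.85 V.
Stage 2 is itself unloaded: V_out = V_mid × R4/(R3+R4) = 13.85 × 99000/110800 = 12.4 V.

V_out ≈ 12.4 V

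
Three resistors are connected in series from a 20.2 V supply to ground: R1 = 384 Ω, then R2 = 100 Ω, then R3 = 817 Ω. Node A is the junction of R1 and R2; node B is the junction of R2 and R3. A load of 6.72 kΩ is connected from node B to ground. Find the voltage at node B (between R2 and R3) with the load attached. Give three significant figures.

V ≈ 12.1 V

At node B, R3 is in parallel with the load: R3‖R_L = 728.4 Ω.
Below node A the resistance is R2 + (R3‖R_L) = 828.4 Ω, so V_A = 20.2 × 828.4/1212 = 13.80 V.
Then V_B = V_A × (R3‖R_L)/(R2 + R3‖R_L) = 13.80 × 728.4/828.4 = 12.1 V.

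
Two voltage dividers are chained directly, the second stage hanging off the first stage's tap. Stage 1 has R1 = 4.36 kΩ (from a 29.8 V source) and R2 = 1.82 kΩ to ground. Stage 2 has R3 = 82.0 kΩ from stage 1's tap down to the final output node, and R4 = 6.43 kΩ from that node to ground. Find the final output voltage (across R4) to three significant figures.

Stage 2 presents R3+R4 = 88.43 kΩ as a load on stage 1's tap.
Stage 1's lower leg becomes R2‖(R3+R4) = 1.783 kΩ, so V_mid = 29.8 × 1.783/6.143 = 8.650 V.
Stage 2 is itself unloaded: V_out = V_mid × R4/(R3+R4) = 8.650 × 6.43/88.43 = 0.629 V.

V_out ≈ 0.629 V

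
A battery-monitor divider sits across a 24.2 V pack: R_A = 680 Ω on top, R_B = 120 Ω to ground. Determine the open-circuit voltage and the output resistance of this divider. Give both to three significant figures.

V_th is the open-circuit tap voltage: 24.2 × 120/(680 + 120) = 3.63 V.
With the supply zeroed, R_A and R_B appear in parallel from the tap: R_th = R_A‖R_B = (680 × 120)/800.0 = 102 Ω.

V_th = 3.63 V, R_th = 102 Ω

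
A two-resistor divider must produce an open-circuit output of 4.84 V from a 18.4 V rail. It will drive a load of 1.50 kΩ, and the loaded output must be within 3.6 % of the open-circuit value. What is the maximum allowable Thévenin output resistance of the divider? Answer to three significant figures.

R_th ≤ 56.0 Ω

Loading drop = R_th/(R_th + R_L) ≤ 0.0360, so R_th ≤ R_L · ε/(1−ε) = 1.50 kΩ × 0.0360/0.9640 = 56.0 Ω.
(Any R1, R2 with R2/(R1+R2) = 0.263 and R1‖R2 ≤ 56.0 Ω will meet the spec.)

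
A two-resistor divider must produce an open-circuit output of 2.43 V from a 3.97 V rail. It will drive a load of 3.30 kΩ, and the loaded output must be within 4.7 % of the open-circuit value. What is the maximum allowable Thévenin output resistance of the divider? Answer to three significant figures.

R_th ≤ 163 Ω

Loading drop = R_th/(R_th + R_L) ≤ 0.0470, so R_th ≤ R_L · ε/(1−ε) = 3.30 kΩ × 0.0470/0.9530 = 163 Ω.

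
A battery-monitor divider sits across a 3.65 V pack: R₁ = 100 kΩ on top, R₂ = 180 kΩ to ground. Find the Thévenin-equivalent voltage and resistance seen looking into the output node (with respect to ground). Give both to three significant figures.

V_th is the open-circuit tap voltage: 3.65 × 180/(100 + 180) = 2.35 V.
With the supply zeroed, R₁ and R₂ appear in parallel from the tap: R_th = R₁‖R₂ = (100 × 180)/280.0 = 64.3 kΩ.

V_th = 2.35 V, R_th = 64.3 kΩ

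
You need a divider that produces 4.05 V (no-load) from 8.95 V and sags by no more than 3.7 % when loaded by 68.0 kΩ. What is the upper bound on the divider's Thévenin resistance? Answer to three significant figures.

R_th ≤ 2.61 kΩ

Loading drop = R_th/(R_th + R_L) ≤ 0.0370, so R_th ≤ R_L · ε/(1−ε) = 68.0 kΩ × 0.0370/0.9630 = 2.61 kΩ.
(Any R1, R2 with R2/(R1+R2) = 0.453 and R1‖R2 ≤ 2.61 kΩ will meet the spec.)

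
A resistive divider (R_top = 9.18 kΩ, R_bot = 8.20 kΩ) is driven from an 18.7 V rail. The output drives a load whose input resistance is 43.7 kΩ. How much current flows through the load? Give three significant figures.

R_bot‖R_L = 6.904 kΩ; V_out = 18.7 × 6.904/16.08 = 8.027 V.
I_L = V_out / R_L = 8.027 / 43.7 kΩ = 0.184 mA.

I_L ≈ 0.184 mA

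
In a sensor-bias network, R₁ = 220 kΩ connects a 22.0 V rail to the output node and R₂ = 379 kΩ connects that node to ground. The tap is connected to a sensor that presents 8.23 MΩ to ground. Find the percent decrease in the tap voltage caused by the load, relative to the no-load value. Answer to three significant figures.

1.66 %

The divider's output (Thévenin) resistance is R₁‖R₂ = 139.2 kΩ.
Fractional drop under load = R_th/(R_th + R_L) = 139.2 / (139.2 + 8230) = 0.01663.
So the output falls by 1.66 %.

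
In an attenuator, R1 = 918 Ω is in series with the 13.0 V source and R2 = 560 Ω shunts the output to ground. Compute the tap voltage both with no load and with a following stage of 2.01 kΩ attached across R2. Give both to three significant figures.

Open-circuit: V = 13.0 × 560/(918 + 560) = 4.93 V.
With the load, R2 becomes R2‖R_L = 438.0 Ω, so V = 13.0 × 438.0/1356 = 4.20 V.

Unloaded: 4.93 V; loaded: 4.20 V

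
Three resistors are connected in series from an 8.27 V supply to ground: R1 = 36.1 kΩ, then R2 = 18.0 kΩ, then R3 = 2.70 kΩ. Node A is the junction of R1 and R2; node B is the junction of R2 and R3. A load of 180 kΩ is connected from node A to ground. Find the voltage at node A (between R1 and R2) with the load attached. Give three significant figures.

V ≈ 2.81 V

Below node A the series string R2+R3 = 20.70 kΩ sits in parallel with the 180 kΩ load: 18.57 kΩ.
V_A = 8.27 × 18.57/(36.1 + 18.57) = 2.81 V.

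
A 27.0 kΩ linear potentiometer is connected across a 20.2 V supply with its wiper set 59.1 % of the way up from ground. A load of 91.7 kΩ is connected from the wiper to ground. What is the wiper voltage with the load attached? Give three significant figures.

The wiper splits the pot into (1−α)R = 11.04 kΩ above and αR = 15.96 kΩ below.
Lower section ‖ load = 13.59 kΩ.
V_wiper = 20.2 × 13.59/(11.04 + 13.59) = 11.1 V.

V ≈ 11.1 V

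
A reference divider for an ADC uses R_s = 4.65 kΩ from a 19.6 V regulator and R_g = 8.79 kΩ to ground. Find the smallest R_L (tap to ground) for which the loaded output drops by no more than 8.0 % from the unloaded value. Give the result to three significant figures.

Output resistance R_th = R_s‖R_g = (4.65 × 8.79)/13.44 = 3.041 kΩ.
The fractional drop is R_th/(R_th + R_L); requiring this ≤ 0.0800 gives R_L ≥ R_th(1/0.0800 − 1) = 3.041 × 11.50 = 35.0 kΩ.

R_L(min) ≈ 35.0 kΩ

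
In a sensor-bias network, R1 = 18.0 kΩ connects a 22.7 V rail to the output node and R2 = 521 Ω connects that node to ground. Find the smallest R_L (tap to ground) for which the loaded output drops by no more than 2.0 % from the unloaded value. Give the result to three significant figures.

R_L(min) ≈ 24.8 kΩ

Output resistance R_th = R1‖R2 = (18000 × 521)/18520 = 506.3 Ω.
The fractional drop is R_th/(R_th + R_L); requiring this ≤ 0.0200 gives R_L ≥ R_th(1/0.0200 − 1) = 506.3 × 49.00 = 24.8 kΩ.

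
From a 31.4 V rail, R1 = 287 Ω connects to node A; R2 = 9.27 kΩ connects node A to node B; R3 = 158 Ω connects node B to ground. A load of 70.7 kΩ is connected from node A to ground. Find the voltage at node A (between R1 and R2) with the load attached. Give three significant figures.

V ≈ 30.4 V

Below node A the series string R2+R3 = 9428 Ω sits in parallel with the 70700 Ω load: 8319 Ω.
V_A = 31.4 × 8319/(287 + 8319) = 30.4 V.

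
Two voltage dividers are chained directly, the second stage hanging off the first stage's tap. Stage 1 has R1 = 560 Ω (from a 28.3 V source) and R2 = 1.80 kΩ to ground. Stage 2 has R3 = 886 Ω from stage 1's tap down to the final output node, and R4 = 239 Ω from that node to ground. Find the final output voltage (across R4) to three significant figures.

Stage 2 presents R3+R4 = 1125 Ω as a load on stage 1's tap.
Stage 1's lower leg becomes R2‖(R3+R4) = 692.3 Ω, so V_mid = 28.3 × 692.3/1252 = 15.64 V.
Stage 2 is itself unloaded: V_out = V_mid × R4/(R3+R4) = 15.64 × 239/1125 = 3.32 V.

V_out ≈ 3.32 V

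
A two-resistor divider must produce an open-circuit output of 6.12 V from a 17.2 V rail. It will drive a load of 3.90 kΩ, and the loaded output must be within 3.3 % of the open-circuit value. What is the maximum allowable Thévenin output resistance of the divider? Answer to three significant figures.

Loading drop = R_th/(R_th + R_L) ≤ 0.0330, so R_th ≤ R_L · ε/(1−ε) = 3.90 kΩ × 0.0330/0.9670 = 133 Ω.
(Any R1, R2 with R2/(R1+R2) = 0.356 and R1‖R2 ≤ 133 Ω will meet the spec.)

R_th ≤ 133 Ω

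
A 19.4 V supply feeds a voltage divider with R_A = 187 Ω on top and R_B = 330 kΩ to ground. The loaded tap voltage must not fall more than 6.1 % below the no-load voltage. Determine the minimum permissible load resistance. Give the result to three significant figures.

R_L(min) ≈ 2.88 kΩ

Output resistance R_th = R_A‖R_B = (187 × 330000)/330200 = 186.9 Ω.
The fractional drop is R_th/(R_th + R_L); requiring this ≤ 0.0610 gives R_L ≥ R_th(1/0.0610 − 1) = 186.9 × 15.39 = 2.88 kΩ.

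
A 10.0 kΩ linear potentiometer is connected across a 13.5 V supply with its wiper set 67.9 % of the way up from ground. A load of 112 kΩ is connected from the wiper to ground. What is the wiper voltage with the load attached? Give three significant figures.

The wiper splits the pot into (1−α)R = 3.210 kΩ above and αR = 6.790 kΩ below.
Lower section ‖ load = 6.402 kΩ.
V_wiper = 13.5 × 6.402/(3.210 + 6.402) = 8.99 V.

V ≈ 8.99 V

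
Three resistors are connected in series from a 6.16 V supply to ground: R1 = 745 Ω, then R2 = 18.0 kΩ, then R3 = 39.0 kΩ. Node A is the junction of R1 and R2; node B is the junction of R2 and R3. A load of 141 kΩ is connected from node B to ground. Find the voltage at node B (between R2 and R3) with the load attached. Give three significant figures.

At node B, R3 is in parallel with the load: R3‖R_L = 30550 Ω.
Below node A the resistance is R2 + (R3‖R_L) = 48550 Ω, so V_A = 6.16 × 48550/49300 = 6.067 V.
Then V_B = V_A × (R3‖R_L)/(R2 + R3‖R_L) = 6.067 × 30550/48550 = 3.82 V.

V ≈ 3.82 V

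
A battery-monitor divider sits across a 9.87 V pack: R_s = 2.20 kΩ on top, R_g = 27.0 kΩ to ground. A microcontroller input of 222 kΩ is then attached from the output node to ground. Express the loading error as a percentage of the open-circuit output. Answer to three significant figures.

0.908 %

The divider's output (Thévenin) resistance is R_s‖R_g = 2.034 kΩ.
Fractional drop under load = R_th/(R_th + R_L) = 2.034 / (2.034 + 222) = 0.009080.
So the output falls by 0.908 %.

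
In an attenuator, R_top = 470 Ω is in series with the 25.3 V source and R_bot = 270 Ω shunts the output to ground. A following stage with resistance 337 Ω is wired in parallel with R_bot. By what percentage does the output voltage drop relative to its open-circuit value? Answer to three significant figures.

33.7 %

The divider's output (Thévenin) resistance is R_top‖R_bot = 171.5 Ω.
Fractional drop under load = R_th/(R_th + R_L) = 171.5 / (171.5 + 337) = 0.3372.
So the output falls by 33.7 %.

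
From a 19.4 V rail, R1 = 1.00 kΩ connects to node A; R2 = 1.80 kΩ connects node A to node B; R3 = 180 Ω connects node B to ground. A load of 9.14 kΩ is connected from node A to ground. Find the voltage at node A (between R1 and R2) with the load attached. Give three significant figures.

V ≈ 12.0 V

Below node A the series string R2+R3 = 1980 Ω sits in parallel with the 9140 Ω load: 1627 Ω.
V_A = 19.4 × 1627/(1000 + 1627) = 12.0 V.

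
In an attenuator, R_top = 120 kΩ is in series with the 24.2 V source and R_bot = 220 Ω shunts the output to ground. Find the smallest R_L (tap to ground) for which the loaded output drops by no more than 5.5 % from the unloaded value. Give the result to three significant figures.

R_L(min) ≈ 3.77 kΩ

Output resistance R_th = R_top‖R_bot = (120000 × 220)/120200 = 219.6 Ω.
The fractional drop is R_th/(R_th + R_L); requiring this ≤ 0.0550 gives R_L ≥ R_th(1/0.0550 − 1) = 219.6 × 17.18 = 3.77 kΩ.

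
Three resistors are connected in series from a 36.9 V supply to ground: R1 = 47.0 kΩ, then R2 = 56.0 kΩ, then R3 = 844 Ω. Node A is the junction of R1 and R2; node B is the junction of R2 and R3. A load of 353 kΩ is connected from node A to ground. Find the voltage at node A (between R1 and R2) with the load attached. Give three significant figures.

Below node A the series string R2+R3 = 56840 Ω sits in parallel with the 353000 Ω load: 48960 Ω.
V_A = 36.9 × 48960/(47000 + 48960) = 18.8 V.

V ≈ 18.8 V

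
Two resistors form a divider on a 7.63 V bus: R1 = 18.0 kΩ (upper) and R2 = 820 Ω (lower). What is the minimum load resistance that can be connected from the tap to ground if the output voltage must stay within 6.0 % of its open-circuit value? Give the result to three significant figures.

Output resistance R_th = R1‖R2 = (18000 × 820)/18820 = 784.3 Ω.
The fractional drop is R_th/(R_th + R_L); requiring this ≤ 0.0600 gives R_L ≥ R_th(1/0.0600 − 1) = 784.3 × 15.67 = 12.3 kΩ.

R_L(min) ≈ 12.3 kΩ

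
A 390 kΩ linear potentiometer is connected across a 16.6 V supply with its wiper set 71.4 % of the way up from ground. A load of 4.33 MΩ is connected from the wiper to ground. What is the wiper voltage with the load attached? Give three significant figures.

V ≈ 11.6 V

The wiper splits the pot into (1−α)R = 111.5 kΩ above and αR = 278.5 kΩ below.
Lower section ‖ load = 261.6 kΩ.
V_wiper = 16.6 × 261.6/(111.5 + 261.6) = 11.6 V.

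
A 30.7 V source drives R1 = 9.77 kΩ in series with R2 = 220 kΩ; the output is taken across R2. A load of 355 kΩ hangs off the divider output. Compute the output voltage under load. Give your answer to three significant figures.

V_out ≈ 28.6 V

The load sits in parallel with R2: R2‖R_L = (220 × 355) / (220 + 355) = 135.8 kΩ.
V_out = 30.7 × 135.8 / (9.77 + 135.8) = 30.7 × 135.8/145.6 = 28.6 V.
(Unloaded it would have been 29.4 V.)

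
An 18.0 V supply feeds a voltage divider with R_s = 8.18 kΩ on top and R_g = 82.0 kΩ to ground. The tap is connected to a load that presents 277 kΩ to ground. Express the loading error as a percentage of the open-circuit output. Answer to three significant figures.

The divider's output (Thévenin) resistance is R_s‖R_g = 7.438 kΩ.
Fractional drop under load = R_th/(R_th + R_L) = 7.438 / (7.438 + 277) = 0.02615.
So the output falls by 2.61 %.

2.61 %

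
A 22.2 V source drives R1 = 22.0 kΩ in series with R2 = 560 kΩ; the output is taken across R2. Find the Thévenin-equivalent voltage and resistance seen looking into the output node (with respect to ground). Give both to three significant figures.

V_th = 21.4 V, R_th = 21.2 kΩ

V_th is the open-circuit tap voltage: 22.2 × 560/(22.0 + 560) = 21.4 V.
With the supply zeroed, R1 and R2 appear in parallel from the tap: R_th = R1‖R2 = (22.0 × 560)/582.0 = 21.2 kΩ.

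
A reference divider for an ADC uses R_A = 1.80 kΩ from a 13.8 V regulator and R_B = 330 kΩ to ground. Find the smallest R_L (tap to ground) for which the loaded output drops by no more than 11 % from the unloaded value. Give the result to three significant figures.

Output resistance R_th = R_A‖R_B = (1.80 × 330)/331.8 = 1.790 kΩ.
The fractional drop is R_th/(R_th + R_L); requiring this ≤ 0.110 gives R_L ≥ R_th(1/0.110 − 1) = 1.790 × 8.091 = 14.5 kΩ.

R_L(min) ≈ 14.5 kΩ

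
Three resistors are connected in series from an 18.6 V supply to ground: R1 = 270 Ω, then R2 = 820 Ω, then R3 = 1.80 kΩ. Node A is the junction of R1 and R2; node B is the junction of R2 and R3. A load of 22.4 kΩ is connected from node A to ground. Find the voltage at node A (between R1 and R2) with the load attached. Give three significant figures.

V ≈ 16.7 V

Below node A the series string R2+R3 = 2620 Ω sits in parallel with the 22400 Ω load: 2346 Ω.
V_A = 18.6 × 2346/(270 + 2346) = 16.7 V.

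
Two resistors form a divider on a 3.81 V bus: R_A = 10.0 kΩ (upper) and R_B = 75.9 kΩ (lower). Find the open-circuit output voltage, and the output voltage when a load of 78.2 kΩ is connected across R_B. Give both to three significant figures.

Unloaded: 3.37 V; loaded: 3.02 V

Open-circuit: V = 3.81 × 75.9/(10.0 + 75.9) = 3.37 V.
With the load, R_B becomes R_B‖R_L = 38.52 kΩ, so V = 3.81 × 38.52/48.52 = 3.02 V.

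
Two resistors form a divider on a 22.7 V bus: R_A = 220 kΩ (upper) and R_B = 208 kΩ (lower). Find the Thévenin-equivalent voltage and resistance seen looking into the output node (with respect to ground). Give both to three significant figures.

V_th = 11.0 V, R_th = 107 kΩ

V_th is the open-circuit tap voltage: 22.7 × 208/(220 + 208) = 11.0 V.
With the supply zeroed, R_A and R_B appear in parallel from the tap: R_th = R_A‖R_B = (220 × 208)/428.0 = 107 kΩ.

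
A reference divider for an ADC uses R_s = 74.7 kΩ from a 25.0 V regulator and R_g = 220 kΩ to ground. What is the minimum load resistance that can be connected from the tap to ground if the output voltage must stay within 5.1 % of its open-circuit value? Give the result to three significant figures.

Output resistance R_th = R_s‖R_g = (74.7 × 220)/294.7 = 55.77 kΩ.
The fractional drop is R_th/(R_th + R_L); requiring this ≤ 0.0510 gives R_L ≥ R_th(1/0.0510 − 1) = 55.77 × 18.61 = 1.04 MΩ.

R_L(min) ≈ 1.04 MΩ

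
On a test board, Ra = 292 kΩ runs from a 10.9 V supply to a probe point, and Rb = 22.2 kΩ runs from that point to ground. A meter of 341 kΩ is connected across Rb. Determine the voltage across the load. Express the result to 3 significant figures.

The load sits in parallel with Rb: Rb‖R_L = (22.2 × 341) / (22.2 + 341) = 20.84 kΩ.
V_out = 10.9 × 20.84 / (292 + 20.84) = 10.9 × 20.84/312.8 = 0.726 V.

V_out ≈ 0.726 V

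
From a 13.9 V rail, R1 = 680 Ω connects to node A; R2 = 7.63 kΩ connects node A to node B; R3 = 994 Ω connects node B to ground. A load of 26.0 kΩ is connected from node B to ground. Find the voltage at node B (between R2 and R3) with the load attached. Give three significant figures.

V ≈ 1.44 V

At node B, R3 is in parallel with the load: R3‖R_L = 957.4 Ω.
Below node A the resistance is R2 + (R3‖R_L) = 8587 Ω, so V_A = 13.9 × 8587/9267 = 12.88 V.
Then V_B = V_A × (R3‖R_L)/(R2 + R3‖R_L) = 12.88 × 957.4/8587 = 1.44 V.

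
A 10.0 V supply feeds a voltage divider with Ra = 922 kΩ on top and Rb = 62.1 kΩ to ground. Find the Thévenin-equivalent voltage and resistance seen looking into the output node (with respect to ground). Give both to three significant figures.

V_th = 0.631 V, R_th = 58.2 kΩ

V_th is the open-circuit tap voltage: 10.0 × 62.1/(922 + 62.1) = 0.631 V.
With the supply zeroed, Ra and Rb appear in parallel from the tap: R_th = Ra‖Rb = (922 × 62.1)/984.1 = 58.2 kΩ.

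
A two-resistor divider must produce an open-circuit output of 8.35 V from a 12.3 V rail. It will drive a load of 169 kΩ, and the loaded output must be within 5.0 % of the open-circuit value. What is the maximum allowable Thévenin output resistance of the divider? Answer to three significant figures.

Loading drop = R_th/(R_th + R_L) ≤ 0.0500, so R_th ≤ R_L · ε/(1−ε) = 169 kΩ × 0.0500/0.9500 = 8.89 kΩ.

R_th ≤ 8.89 kΩ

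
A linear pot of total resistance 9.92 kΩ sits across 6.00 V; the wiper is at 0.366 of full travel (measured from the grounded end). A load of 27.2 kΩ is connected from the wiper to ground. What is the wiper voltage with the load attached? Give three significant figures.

The wiper splits the pot into (1−α)R = 6.289 kΩ above and αR = 3.631 kΩ below.
Lower section ‖ load = 3.203 kΩ.
V_wiper = 6.00 × 3.203/(6.289 + 3.203) = 2.02 V.

V ≈ 2.02 V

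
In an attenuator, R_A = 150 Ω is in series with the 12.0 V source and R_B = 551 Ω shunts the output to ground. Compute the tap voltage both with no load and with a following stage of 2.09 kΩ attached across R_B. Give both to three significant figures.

Open-circuit: V = 12.0 × 551/(150 + 551) = 9.43 V.
With the load, R_B becomes R_B‖R_L = 436.0 Ω, so V = 12.0 × 436.0/586.0 = 8.93 V.

Unloaded: 9.43 V; loaded: 8.93 V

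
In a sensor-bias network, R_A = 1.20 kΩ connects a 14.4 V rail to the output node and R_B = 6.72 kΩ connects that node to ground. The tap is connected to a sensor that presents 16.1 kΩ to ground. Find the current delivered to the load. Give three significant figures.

R_B‖R_L = 4.741 kΩ; V_out = 14.4 × 4.741/5.941 = 11.49 V.
I_L = V_out / R_L = 11.49 / 16.1 kΩ = 0.714 mA.

I_L ≈ 0.714 mA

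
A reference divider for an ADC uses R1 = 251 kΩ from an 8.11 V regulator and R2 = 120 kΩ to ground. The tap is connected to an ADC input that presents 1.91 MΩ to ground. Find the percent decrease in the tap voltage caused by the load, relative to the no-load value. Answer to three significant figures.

4.08 %

The divider's output (Thévenin) resistance is R1‖R2 = 81.19 kΩ.
Fractional drop under load = R_th/(R_th + R_L) = 81.19 / (81.19 + 1910) = 0.04077.
So the output falls by 4.08 %.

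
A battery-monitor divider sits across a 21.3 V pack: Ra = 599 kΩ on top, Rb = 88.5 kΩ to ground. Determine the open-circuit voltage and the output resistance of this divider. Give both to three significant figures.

V_th is the open-circuit tap voltage: 21.3 × 88.5/(599 + 88.5) = 2.74 V.
With the supply zeroed, Ra and Rb appear in parallel from the tap: R_th = Ra‖Rb = (599 × 88.5)/687.5 = 77.1 kΩ.

V_th = 2.74 V, R_th = 77.1 kΩ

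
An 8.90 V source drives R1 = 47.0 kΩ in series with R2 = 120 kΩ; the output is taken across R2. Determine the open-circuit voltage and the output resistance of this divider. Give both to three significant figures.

V_th is the open-circuit tap voltage: 8.90 × 120/(47.0 + 120) = 6.40 V.
With the supply zeroed, R1 and R2 appear in parallel from the tap: R_th = R1‖R2 = (47.0 × 120)/167.0 = 33.8 kΩ.

V_th = 6.40 V, R_th = 33.8 kΩ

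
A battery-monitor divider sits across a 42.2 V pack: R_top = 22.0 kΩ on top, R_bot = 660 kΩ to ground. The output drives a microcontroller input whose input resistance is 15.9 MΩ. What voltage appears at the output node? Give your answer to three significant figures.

The load sits in parallel with R_bot: R_bot‖R_L = (660 × 15900) / (660 + 15900) = 633.7 kΩ.
V_out = 42.2 × 633.7 / (22.0 + 633.7) = 42.2 × 633.7/655.7 = 40.8 V.

V_out ≈ 40.8 V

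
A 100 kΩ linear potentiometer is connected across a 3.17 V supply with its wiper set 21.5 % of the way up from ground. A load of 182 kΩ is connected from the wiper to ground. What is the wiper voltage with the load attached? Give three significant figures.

The wiper splits the pot into (1−α)R = 78.50 kΩ above and αR = 21.50 kΩ below.
Lower section ‖ load = 19.23 kΩ.
V_wiper = 3.17 × 19.23/(78.50 + 19.23) = 0.624 V.

V ≈ 0.624 V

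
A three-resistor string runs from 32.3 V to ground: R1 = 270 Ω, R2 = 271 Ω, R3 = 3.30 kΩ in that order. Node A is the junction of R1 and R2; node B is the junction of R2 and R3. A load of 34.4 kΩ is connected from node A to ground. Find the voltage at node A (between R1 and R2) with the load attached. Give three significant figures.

V ≈ 29.8 V

Below node A the series string R2+R3 = 3571 Ω sits in parallel with the 34400 Ω load: 3235 Ω.
V_A = 32.3 × 3235/(270 + 3235) = 29.8 V.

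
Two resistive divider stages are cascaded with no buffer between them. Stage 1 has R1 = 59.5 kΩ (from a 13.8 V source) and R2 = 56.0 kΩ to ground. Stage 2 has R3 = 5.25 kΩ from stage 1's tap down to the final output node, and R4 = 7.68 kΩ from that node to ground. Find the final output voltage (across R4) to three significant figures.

Stage 2 presents R3+R4 = 12.93 kΩ as a load on stage 1's tap.
Stage 1's lower leg becomes R2‖(R3+R4) = 10.50 kΩ, so V_mid = 13.8 × 10.50/70.00 = 2.071 V.
Stage 2 is itself unloaded: V_out = V_mid × R4/(R3+R4) = 2.071 × 7.68/12.93 = 1.23 V.

V_out ≈ 1.23 V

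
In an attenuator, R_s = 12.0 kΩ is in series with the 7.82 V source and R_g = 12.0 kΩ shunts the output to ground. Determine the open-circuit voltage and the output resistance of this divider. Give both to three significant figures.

V_th = 3.91 V, R_th = 6.00 kΩ

V_th is the open-circuit tap voltage: 7.82 × 12.0/(12.0 + 12.0) = 3.91 V.
With the supply zeroed, R_s and R_g appear in parallel from the tap: R_th = R_s‖R_g = (12.0 × 12.0)/24.00 = 6.00 kΩ.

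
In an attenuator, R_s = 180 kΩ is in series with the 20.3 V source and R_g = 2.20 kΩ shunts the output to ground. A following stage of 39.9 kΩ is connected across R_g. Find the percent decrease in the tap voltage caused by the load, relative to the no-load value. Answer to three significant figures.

The divider's output (Thévenin) resistance is R_s‖R_g = 2.173 kΩ.
Fractional drop under load = R_th/(R_th + R_L) = 2.173 / (2.173 + 39.9) = 0.05166.
So the output falls by 5.17 %.

5.17 %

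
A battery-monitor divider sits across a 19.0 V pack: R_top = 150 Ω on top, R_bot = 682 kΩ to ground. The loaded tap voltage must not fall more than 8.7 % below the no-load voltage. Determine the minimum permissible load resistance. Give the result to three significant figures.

R_L(min) ≈ 1.57 kΩ

Output resistance R_th = R_top‖R_bot = (150 × 682000)/682200 = 150.0 Ω.
The fractional drop is R_th/(R_th + R_L); requiring this ≤ 0.0870 gives R_L ≥ R_th(1/0.0870 − 1) = 150.0 × 10.49 = 1.57 kΩ.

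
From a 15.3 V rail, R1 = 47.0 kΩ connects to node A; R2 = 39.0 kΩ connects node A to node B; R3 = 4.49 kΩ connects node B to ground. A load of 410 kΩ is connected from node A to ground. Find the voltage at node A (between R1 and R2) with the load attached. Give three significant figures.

Below node A the series string R2+R3 = 43.49 kΩ sits in parallel with the 410 kΩ load: 39.32 kΩ.
V_A = 15.3 × 39.32/(47.0 + 39.32) = 6.97 V.

V ≈ 6.97 V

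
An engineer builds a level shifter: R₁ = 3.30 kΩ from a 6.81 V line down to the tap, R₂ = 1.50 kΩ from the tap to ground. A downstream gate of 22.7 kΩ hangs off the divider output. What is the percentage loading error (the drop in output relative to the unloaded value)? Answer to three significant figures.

The divider's output (Thévenin) resistance is R₁‖R₂ = 1.031 kΩ.
Fractional drop under load = R_th/(R_th + R_L) = 1.031 / (1.031 + 22.7) = 0.04346.
So the output falls by 4.35 %.

4.35 %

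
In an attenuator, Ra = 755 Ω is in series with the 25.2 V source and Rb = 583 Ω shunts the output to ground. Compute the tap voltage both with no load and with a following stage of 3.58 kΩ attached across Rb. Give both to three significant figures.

Open-circuit: V = 25.2 × 583/(755 + 583) = 11.0 V.
With the load, Rb becomes Rb‖R_L = 501.4 Ω, so V = 25.2 × 501.4/1256 = 10.1 V.

Unloaded: 11.0 V; loaded: 10.1 V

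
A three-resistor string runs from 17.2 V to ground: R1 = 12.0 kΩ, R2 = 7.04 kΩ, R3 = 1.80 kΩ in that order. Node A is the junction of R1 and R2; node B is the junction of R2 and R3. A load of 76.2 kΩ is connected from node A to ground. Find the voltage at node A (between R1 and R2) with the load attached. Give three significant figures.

Below node A the series string R2+R3 = 8.840 kΩ sits in parallel with the 76.2 kΩ load: 7.921 kΩ.
V_A = 17.2 × 7.921/(12.0 + 7.921) = 6.84 V.

V ≈ 6.84 V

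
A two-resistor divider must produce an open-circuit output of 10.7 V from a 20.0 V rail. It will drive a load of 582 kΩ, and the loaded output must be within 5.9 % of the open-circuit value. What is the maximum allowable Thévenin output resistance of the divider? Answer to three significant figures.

Loading drop = R_th/(R_th + R_L) ≤ 0.0590, so R_th ≤ R_L · ε/(1−ε) = 582 kΩ × 0.0590/0.9410 = 36.5 kΩ.

R_th ≤ 36.5 kΩ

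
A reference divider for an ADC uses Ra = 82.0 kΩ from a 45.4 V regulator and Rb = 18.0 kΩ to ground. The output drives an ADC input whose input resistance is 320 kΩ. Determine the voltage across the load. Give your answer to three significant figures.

V_out ≈ 7.81 V

The load sits in parallel with Rb: Rb‖R_L = (18.0 × 320) / (18.0 + 320) = 17.04 kΩ.
V_out = 45.4 × 17.04 / (82.0 + 17.04) = 45.4 × 17.04/99.04 = 7.81 V.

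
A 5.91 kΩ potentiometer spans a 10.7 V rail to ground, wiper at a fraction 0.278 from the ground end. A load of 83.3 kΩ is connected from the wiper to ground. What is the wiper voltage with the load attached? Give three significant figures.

V ≈ 2.93 V

The wiper splits the pot into (1−α)R = 4.267 kΩ above and αR = 1.643 kΩ below.
Lower section ‖ load = 1.611 kΩ.
V_wiper = 10.7 × 1.611/(4.267 + 1.611) = 2.93 V.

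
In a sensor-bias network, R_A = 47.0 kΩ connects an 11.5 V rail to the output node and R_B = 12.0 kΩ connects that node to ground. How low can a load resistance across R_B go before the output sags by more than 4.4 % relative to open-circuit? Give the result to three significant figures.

R_L(min) ≈ 208 kΩ

Output resistance R_th = R_A‖R_B = (47.0 × 12.0)/59.00 = 9.559 kΩ.
The fractional drop is R_th/(R_th + R_L); requiring this ≤ 0.0440 gives R_L ≥ R_th(1/0.0440 − 1) = 9.559 × 21.73 = 208 kΩ.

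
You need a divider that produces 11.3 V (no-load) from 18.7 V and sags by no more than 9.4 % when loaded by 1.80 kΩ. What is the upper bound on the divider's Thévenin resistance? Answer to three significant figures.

R_th ≤ 187 Ω

Loading drop = R_th/(R_th + R_L) ≤ 0.0940, so R_th ≤ R_L · ε/(1−ε) = 1.80 kΩ × 0.0940/0.9060 = 187 Ω.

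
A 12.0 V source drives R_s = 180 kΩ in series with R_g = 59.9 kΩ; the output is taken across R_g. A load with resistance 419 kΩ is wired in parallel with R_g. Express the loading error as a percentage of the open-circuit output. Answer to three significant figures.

Unloaded V = 12.0 × 59.9/239.9 = 2.9962 V.
Loaded: R_g‖R_L = 52.41 kΩ, giving V = 12.0 × 52.41/232.4 = 2.7060 V.
Drop = (2.9962 − 2.7060) / 2.9962 = 9.69 %.

9.69 %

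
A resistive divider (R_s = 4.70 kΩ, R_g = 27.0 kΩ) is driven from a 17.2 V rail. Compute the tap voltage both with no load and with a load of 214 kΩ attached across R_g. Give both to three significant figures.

Unloaded: 14.6 V; loaded: 14.4 V

Open-circuit: V = 17.2 × 27.0/(4.70 + 27.0) = 14.6 V.
With the load, R_g becomes R_g‖R_L = 23.98 kΩ, so V = 17.2 × 23.98/28.68 = 14.4 V.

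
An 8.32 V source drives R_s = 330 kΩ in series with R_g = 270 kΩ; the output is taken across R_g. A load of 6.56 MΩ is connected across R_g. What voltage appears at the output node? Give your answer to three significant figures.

The load sits in parallel with R_g: R_g‖R_L = (270 × 6560) / (270 + 6560) = 259.3 kΩ.
V_out = 8.32 × 259.3 / (330 + 259.3) = 8.32 × 259.3/589.3 = 3.66 V.
(Unloaded it would have been 3.74 V.)

V_out ≈ 3.66 V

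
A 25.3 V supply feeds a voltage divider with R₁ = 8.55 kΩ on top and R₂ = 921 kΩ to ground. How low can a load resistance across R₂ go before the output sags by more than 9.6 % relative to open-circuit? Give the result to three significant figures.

R_L(min) ≈ 79.8 kΩ

Output resistance R_th = R₁‖R₂ = (8.55 × 921)/929.5 = 8.471 kΩ.
The fractional drop is R_th/(R_th + R_L); requiring this ≤ 0.0960 gives R_L ≥ R_th(1/0.0960 − 1) = 8.471 × 9.417 = 79.8 kΩ.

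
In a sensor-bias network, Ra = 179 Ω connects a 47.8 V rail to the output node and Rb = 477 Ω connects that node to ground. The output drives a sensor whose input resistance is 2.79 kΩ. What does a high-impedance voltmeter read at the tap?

The load sits in parallel with Rb: Rb‖R_L = (477 × 2790) / (477 + 2790) = 407.4 Ω.
V_out = 47.8 × 407.4 / (179 + 407.4) = 47.8 × 407.4/586.4 = 33.2 V.

V_out ≈ 33.2 V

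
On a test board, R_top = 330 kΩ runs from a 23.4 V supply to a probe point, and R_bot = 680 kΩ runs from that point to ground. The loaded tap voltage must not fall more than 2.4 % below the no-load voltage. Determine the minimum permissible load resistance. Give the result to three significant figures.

Output resistance R_th = R_top‖R_bot = (330 × 680)/1010 = 222.2 kΩ.
The fractional drop is R_th/(R_th + R_L); requiring this ≤ 0.0240 gives R_L ≥ R_th(1/0.0240 − 1) = 222.2 × 40.67 = 9.04 MΩ.

R_L(min) ≈ 9.04 MΩ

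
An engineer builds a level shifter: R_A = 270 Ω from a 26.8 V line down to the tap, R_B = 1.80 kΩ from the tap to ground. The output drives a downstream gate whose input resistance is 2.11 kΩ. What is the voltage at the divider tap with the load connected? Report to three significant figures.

V_out ≈ 21.0 V

The load sits in parallel with R_B: R_B‖R_L = (1800 × 2110) / (1800 + 2110) = 971.4 Ω.
V_out = 26.8 × 971.4 / (270 + 971.4) = 26.8 × 971.4/1241 = 21.0 V.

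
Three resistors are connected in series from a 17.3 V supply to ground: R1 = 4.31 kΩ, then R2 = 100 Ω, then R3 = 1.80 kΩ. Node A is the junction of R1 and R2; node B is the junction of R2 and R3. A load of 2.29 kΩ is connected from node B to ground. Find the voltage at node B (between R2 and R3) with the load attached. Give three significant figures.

V ≈ 3.22 V

At node B, R3 is in parallel with the load: R3‖R_L = 1008 Ω.
Below node A the resistance is R2 + (R3‖R_L) = 1108 Ω, so V_A = 17.3 × 1108/5418 = 3.537 V.
Then V_B = V_A × (R3‖R_L)/(R2 + R3‖R_L) = 3.537 × 1008/1108 = 3.22 V.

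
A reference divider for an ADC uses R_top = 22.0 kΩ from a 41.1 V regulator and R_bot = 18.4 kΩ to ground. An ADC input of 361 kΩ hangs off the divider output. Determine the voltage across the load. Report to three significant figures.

V_out ≈ 18.2 V

The load sits in parallel with R_bot: R_bot‖R_L = (18.4 × 361) / (18.4 + 361) = 17.51 kΩ.
V_out = 41.1 × 17.51 / (22.0 + 17.51) = 41.1 × 17.51/39.51 = 18.2 V.
(Unloaded it would have been 18.7 V.)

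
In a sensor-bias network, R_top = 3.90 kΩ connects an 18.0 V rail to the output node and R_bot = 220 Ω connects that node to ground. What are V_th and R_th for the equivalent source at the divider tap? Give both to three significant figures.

V_th = 0.961 V, R_th = 208 Ω

V_th is the open-circuit tap voltage: 18.0 × 220/(3900 + 220) = 0.961 V.
With the supply zeroed, R_top and R_bot appear in parallel from the tap: R_th = R_top‖R_bot = (3900 × 220)/4120 = 208 Ω.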